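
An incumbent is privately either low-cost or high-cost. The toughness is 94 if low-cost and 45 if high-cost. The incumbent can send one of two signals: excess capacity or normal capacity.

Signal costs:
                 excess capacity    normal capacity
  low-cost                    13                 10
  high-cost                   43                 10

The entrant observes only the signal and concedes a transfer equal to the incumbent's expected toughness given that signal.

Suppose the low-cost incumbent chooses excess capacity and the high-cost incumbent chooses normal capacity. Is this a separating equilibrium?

No

If types separate, excess capacity earns payment 94 and normal capacity earns 45.
Low-cost: excess capacity gives 94 − 13 = 81; normal capacity gives 45 − 10 = 35. No deviation. ✓
High-cost: normal capacity gives 45 − 10 = 35; excess capacity gives 94 − 43 = 51. Would deviate. ✗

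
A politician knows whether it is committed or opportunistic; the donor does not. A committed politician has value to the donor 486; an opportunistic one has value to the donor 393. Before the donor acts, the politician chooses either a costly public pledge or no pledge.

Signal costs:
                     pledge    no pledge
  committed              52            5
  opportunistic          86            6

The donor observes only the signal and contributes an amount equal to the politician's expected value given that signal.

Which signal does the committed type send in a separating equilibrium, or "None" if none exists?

Try committed → pledge, opportunistic → no pledge:
  If types separate, pledge earns payment 486 and no pledge earns 393.
  Committed: pledge gives 486 − 52 = 434; no pledge gives 393 − 5 = 388. No deviation. ✓
  Opportunistic: no pledge gives 393 − 6 = 387; pledge gives 486 − 86 = 400. Would deviate. ✗
Try committed → no pledge, opportunistic → pledge:
  If types separate, no pledge earns payment 486 and pledge earns 393.
  Committed: no pledge gives 486 − 5 = 481; pledge gives 393 − 52 = 341. No deviation. ✓
  Opportunistic: pledge gives 393 − 86 = 307; no pledge gives 486 − 6 = 480. Would deviate. ✗
Neither assignment is incentive-compatible.

None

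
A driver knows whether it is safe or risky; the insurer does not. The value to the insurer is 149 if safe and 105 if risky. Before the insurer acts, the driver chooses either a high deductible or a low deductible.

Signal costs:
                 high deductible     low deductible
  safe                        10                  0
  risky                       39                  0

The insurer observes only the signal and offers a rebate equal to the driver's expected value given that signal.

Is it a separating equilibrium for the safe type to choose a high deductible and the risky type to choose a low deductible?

Under separation the insurer infers type exactly: high deductible → safe (pays 149), low deductible → risky (pays 105).
Safe: high deductible gives 149 − 10 = 139; low deductible gives 105 − 0 = 105. No deviation. ✓
Risky: low deductible gives 105 − 0 = 105; high deductible gives 149 − 39 = 110. Would deviate. ✗

No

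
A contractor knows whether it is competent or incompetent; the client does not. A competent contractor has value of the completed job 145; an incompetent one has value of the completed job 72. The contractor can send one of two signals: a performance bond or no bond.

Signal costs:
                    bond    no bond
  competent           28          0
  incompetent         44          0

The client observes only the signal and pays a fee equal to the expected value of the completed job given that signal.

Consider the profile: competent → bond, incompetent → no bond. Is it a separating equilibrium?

Under separation the client infers type exactly: bond → competent (pays 145), no bond → incompetent (pays 72).
Competent: bond gives 145 − 28 = 117; no bond gives 72 − 0 = 72. No deviation. ✓
Incompetent: no bond gives 72 − 0 = 72; bond gives 145 − 44 = 101. Would deviate. ✗

No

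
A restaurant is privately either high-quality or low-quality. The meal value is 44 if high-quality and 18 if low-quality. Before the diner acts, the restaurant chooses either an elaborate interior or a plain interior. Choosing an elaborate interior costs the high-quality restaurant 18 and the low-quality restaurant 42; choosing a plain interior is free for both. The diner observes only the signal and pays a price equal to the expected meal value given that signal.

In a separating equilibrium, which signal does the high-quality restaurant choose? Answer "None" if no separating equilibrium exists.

elaborate interior

Try high-quality → elaborate interior, low-quality → plain interior:
  If types separate, elaborate interior earns payment 44 and plain interior earns 18.
  High-quality: elaborate interior gives 44 − 18 = 26; plain interior gives 18 − 0 = 18. No deviation. ✓
  Low-quality: plain interior gives 18 − 0 = 18; elaborate interior gives 44 − 42 = 2. No deviation. ✓
Both hold — the high-quality type sends elaborate interior.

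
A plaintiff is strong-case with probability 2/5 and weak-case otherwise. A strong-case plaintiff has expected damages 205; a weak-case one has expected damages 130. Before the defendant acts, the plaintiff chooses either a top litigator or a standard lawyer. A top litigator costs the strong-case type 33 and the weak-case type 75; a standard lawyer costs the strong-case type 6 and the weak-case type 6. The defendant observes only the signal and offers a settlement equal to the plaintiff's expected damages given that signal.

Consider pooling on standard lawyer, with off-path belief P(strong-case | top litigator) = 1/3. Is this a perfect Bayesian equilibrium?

At the pooled signal (standard lawyer) the defendant holds the prior 2/5 and pays 2/5·205 + 3/5·130 = 160. Off-path (top litigator) belief 1/3 gives 1/3·205 + 2/3·130 = 155.
Strong-case: standard lawyer gives 160 − 6 = 154; top litigator gives 155 − 33 = 122. Stays. ✓
Weak-case: standard lawyer gives 160 − 6 = 154; top litigator gives 155 − 75 = 80. Stays. ✓

Yes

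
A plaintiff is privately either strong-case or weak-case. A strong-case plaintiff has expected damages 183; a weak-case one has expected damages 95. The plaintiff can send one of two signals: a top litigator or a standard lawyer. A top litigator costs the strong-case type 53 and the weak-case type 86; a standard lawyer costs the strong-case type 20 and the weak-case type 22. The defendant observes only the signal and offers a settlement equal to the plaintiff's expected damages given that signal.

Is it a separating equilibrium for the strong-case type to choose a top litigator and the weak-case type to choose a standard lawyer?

If types separate, top litigator earns payment 183 and standard lawyer earns 95.
Strong-case: top litigator gives 183 − 53 = 130; standard lawyer gives 95 − 20 = 75. No deviation. ✓
Weak-case: standard lawyer gives 95 − 22 = 73; top litigator gives 183 − 86 = 97. Would deviate. ✗

No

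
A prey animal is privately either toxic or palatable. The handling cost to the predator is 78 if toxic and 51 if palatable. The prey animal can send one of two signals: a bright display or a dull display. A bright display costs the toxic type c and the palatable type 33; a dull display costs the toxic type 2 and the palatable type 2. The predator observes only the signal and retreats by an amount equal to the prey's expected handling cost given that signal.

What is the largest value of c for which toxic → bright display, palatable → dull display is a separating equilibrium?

Under separation: bright display → toxic (pays 78); dull display → palatable (pays 51).
Palatable: 51 − 2 = 49 ≥ 78 − 33 = 45. Holds regardless of c. ✓
Toxic: 78 − c ≥ 51 − 2, so c ≤ 78 − 49 = 29.

29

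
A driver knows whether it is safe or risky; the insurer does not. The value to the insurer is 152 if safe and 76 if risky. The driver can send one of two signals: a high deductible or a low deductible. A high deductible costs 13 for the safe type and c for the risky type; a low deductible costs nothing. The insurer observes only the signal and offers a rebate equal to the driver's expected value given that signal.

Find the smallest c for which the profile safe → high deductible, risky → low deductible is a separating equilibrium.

76

Under separation: high deductible → safe (pays 152); low deductible → risky (pays 76).
Safe: 152 − 13 = 139 ≥ 76 − 0 = 76. Holds regardless of c. ✓
Risky: 76 − 0 ≥ 152 − c, so c ≥ 152 − 76 = 76.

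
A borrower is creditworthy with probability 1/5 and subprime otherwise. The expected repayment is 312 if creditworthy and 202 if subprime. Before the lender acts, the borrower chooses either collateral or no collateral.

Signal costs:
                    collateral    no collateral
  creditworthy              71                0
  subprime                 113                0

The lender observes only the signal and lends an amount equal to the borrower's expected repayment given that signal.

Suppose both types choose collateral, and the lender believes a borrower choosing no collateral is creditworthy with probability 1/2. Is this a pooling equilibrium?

No

On the equilibrium path (collateral) the lender holds the prior 1/5 and pays 1/5·312 + 4/5·202 = 224. Off-path (no collateral) belief 1/2 gives 1/2·312 + 1/2·202 = 257.
Creditworthy: collateral gives 224 − 71 = 153; no collateral gives 257 − 0 = 257. Deviates. ✗
Subprime: collateral gives 224 − 113 = 111; no collateral gives 257 − 0 = 257. Deviates. ✗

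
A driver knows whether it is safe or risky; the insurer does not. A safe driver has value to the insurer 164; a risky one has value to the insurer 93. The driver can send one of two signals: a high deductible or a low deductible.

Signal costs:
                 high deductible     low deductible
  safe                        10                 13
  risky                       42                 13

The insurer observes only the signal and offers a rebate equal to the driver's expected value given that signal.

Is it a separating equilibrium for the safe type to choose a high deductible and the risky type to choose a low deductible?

No

Under separation the insurer infers type exactly: high deductible → safe (pays 164), low deductible → risky (pays 93).
Safe: high deductible gives 164 − 10 = 154; low deductible gives 93 − 13 = 80. No deviation. ✓
Risky: low deductible gives 93 − 13 = 80; high deductible gives 164 − 42 = 122. Would deviate. ✗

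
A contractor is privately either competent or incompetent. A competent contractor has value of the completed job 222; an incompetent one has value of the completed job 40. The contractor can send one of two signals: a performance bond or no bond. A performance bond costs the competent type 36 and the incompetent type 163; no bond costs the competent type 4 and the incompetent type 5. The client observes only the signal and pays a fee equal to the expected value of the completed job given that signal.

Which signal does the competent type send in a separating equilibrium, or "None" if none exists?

None

Try competent → bond, incompetent → no bond:
  Under separation the client infers type exactly: bond → competent (pays 222), no bond → incompetent (pays 40).
  Competent: bond gives 222 − 36 = 186; no bond gives 40 − 4 = 36. No deviation. ✓
  Incompetent: no bond gives 40 − 5 = 35; bond gives 222 − 163 = 59. Would deviate. ✗
Try competent → no bond, incompetent → bond:
  Under separation the client infers type exactly: no bond → competent (pays 222), bond → incompetent (pays 40).
  Competent: no bond gives 222 − 4 = 218; bond gives 40 − 36 = 4. No deviation. ✓
  Incompetent: bond gives 40 − 163 = -123; no bond gives 222 − 5 = 217. Would deviate. ✗
Neither assignment is incentive-compatible.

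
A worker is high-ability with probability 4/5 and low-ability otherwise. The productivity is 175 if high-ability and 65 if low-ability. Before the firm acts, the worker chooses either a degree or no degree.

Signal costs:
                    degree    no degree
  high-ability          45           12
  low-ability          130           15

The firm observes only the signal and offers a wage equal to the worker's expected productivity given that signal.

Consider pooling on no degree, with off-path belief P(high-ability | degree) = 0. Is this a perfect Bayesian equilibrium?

Yes

At the pooled signal (no degree) the firm holds the prior 4/5 and pays 4/5·175 + 1/5·65 = 153. Off-path (degree) belief 0 gives 0·175 + 1·65 = 65.
High-ability: no degree gives 153 − 12 = 141; degree gives 65 − 45 = 20. Stays. ✓
Low-ability: no degree gives 153 − 15 = 138; degree gives 65 − 130 = -65. Stays. ✓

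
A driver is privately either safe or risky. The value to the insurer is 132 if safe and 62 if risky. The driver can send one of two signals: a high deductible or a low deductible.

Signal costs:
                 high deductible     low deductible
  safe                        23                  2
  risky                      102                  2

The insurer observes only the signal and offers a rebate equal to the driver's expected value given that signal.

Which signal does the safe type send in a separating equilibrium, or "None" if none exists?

Try safe → high deductible, risky → low deductible:
  If types separate, high deductible earns payment 132 and low deductible earns 62.
  Safe: high deductible gives 132 − 23 = 109; low deductible gives 62 − 2 = 60. No deviation. ✓
  Risky: low deductible gives 62 − 2 = 60; high deductible gives 132 − 102 = 30. No deviation. ✓
Both hold — the safe type sends high deductible.

high deductible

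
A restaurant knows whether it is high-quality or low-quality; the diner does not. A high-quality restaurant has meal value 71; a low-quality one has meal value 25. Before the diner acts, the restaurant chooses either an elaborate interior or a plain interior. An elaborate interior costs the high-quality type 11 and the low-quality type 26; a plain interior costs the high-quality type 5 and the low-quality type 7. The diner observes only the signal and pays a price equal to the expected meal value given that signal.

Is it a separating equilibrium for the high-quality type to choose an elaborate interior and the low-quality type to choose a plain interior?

No

If types separate, elaborate interior earns payment 71 and plain interior earns 25.
High-quality: elaborate interior gives 71 − 11 = 60; plain interior gives 25 − 5 = 20. No deviation. ✓
Low-quality: plain interior gives 25 − 7 = 18; elaborate interior gives 71 − 26 = 45. Would deviate. ✗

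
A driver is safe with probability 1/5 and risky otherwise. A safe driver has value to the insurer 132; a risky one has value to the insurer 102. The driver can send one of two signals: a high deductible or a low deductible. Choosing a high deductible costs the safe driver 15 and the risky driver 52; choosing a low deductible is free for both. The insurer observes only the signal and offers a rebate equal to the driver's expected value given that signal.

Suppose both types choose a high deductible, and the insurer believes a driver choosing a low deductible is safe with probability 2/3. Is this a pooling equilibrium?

At the pooled signal (high deductible) the insurer holds the prior 1/5 and pays 1/5·132 + 4/5·102 = 108. Off-path (low deductible) belief 2/3 gives 2/3·132 + 1/3·102 = 122.
Safe: high deductible gives 108 − 15 = 93; low deductible gives 122 − 0 = 122. Deviates. ✗
Risky: high deductible gives 108 − 52 = 56; low deductible gives 122 − 0 = 122. Deviates. ✗

No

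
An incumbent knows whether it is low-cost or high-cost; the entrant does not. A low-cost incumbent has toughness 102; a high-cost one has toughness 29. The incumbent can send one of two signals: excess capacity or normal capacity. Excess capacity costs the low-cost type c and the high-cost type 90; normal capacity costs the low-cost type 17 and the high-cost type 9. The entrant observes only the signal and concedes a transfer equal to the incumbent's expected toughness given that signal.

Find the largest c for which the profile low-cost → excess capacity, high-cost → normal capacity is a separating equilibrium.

Under separation: excess capacity → low-cost (pays 102); normal capacity → high-cost (pays 29).
High-cost: 29 − 9 = 20 ≥ 102 − 90 = 12. Holds regardless of c. ✓
Low-cost: 102 − c ≥ 29 − 17, so c ≤ 102 − 12 = 90.

90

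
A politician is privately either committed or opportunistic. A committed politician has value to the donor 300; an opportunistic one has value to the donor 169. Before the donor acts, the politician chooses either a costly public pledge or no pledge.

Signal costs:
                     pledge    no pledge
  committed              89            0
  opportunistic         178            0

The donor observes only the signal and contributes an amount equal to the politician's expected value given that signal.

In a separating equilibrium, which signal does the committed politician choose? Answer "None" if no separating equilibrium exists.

Try committed → pledge, opportunistic → no pledge:
  If types separate, pledge earns payment 300 and no pledge earns 169.
  Committed: pledge gives 300 − 89 = 211; no pledge gives 169 − 0 = 169. No deviation. ✓
  Opportunistic: no pledge gives 169 − 0 = 169; pledge gives 300 − 178 = 122. No deviation. ✓
Both hold — the committed type sends pledge.

pledge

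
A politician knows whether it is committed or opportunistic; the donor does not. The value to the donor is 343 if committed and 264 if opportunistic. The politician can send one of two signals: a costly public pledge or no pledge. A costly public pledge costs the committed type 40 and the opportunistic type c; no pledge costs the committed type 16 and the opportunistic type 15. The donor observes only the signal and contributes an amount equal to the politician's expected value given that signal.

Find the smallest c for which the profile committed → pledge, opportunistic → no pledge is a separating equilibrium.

94

Under separation: pledge → committed (pays 343); no pledge → opportunistic (pays 264).
Committed: 343 − 40 = 303 ≥ 264 − 16 = 248. Holds regardless of c. ✓
Opportunistic: 264 − 15 ≥ 343 − c, so c ≥ 343 − 249 = 94.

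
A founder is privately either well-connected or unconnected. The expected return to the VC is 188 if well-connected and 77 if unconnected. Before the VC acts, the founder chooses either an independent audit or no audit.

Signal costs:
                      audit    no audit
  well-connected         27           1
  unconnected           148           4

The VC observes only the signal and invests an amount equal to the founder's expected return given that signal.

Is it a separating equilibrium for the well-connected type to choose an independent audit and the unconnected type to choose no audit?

If types separate, audit earns payment 188 and no audit earns 77.
Well-connected: audit gives 188 − 27 = 161; no audit gives 77 − 1 = 76. No deviation. ✓
Unconnected: no audit gives 77 − 4 = 73; audit gives 188 − 148 = 40. No deviation. ✓
Both incentive constraints hold.

Yes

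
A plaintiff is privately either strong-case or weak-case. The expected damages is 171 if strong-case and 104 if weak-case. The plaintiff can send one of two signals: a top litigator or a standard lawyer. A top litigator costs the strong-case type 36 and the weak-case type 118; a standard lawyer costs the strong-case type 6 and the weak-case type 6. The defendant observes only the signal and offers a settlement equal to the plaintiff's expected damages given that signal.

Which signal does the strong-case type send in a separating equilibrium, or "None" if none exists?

Try strong-case → top litigator, weak-case → standard lawyer:
  If types separate, top litigator earns payment 171 and standard lawyer earns 104.
  Strong-case: top litigator gives 171 − 36 = 135; standard lawyer gives 104 − 6 = 98. No deviation. ✓
  Weak-case: standard lawyer gives 104 − 6 = 98; top litigator gives 171 − 118 = 53. No deviation. ✓
Both hold — the strong-case type sends top litigator.

top litigator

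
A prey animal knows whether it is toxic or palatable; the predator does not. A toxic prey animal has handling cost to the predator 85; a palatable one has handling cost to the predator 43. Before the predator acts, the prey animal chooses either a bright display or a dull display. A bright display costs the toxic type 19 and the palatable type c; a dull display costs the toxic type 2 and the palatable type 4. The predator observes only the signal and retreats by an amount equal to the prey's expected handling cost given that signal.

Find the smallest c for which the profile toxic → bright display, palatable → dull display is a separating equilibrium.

Under separation: bright display → toxic (pays 85); dull display → palatable (pays 43).
Toxic: 85 − 19 = 66 ≥ 43 − 2 = 41. Holds regardless of c. ✓
Palatable: 43 − 4 ≥ 85 − c, so c ≥ 85 − 39 = 46.

46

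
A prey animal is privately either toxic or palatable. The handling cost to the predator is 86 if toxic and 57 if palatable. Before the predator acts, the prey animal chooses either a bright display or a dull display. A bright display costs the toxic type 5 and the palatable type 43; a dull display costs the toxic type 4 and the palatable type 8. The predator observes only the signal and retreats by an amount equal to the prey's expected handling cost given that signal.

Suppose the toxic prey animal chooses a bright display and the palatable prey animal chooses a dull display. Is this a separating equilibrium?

Yes

If types separate, bright display earns payment 86 and dull display earns 57.
Toxic: bright display gives 86 − 5 = 81; dull display gives 57 − 4 = 53. No deviation. ✓
Palatable: dull display gives 57 − 8 = 49; bright display gives 86 − 43 = 43. No deviation. ✓
Both incentive constraints hold.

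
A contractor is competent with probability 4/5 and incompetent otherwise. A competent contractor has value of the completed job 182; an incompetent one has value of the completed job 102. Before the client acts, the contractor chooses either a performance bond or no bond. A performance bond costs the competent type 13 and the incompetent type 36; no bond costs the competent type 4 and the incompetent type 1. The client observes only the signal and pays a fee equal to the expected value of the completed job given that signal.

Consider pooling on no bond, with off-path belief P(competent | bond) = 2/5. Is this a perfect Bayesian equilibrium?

On the equilibrium path (no bond) the client holds the prior 4/5 and pays 4/5·182 + 1/5·102 = 166. Off-path (bond) belief 2/5 gives 2/5·182 + 3/5·102 = 134.
Competent: no bond gives 166 − 4 = 162; bond gives 134 − 13 = 121. Stays. ✓
Incompetent: no bond gives 166 − 1 = 165; bond gives 134 − 36 = 98. Stays. ✓
Beliefs are Bayes-consistent on-path and both types best-respond.

Yes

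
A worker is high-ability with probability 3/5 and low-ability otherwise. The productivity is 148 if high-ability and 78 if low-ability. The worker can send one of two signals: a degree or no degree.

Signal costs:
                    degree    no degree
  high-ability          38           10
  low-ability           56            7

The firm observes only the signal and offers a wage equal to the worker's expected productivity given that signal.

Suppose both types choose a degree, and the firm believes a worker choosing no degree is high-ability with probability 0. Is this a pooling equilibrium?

On the equilibrium path (degree) the firm holds the prior 3/5 and pays 3/5·148 + 2/5·78 = 120. Off-path (no degree) belief 0 gives 0·148 + 1·78 = 78.
High-ability: degree gives 120 − 38 = 82; no degree gives 78 − 10 = 68. Stays. ✓
Low-ability: degree gives 120 − 56 = 64; no degree gives 78 − 7 = 71. Deviates. ✗

No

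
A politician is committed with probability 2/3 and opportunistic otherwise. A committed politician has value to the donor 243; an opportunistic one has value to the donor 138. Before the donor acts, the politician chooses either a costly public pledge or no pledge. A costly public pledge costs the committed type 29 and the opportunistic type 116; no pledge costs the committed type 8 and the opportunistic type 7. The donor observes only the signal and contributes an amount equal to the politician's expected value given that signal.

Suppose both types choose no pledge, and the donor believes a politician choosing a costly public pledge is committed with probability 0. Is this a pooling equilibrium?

On the equilibrium path (no pledge) the donor holds the prior 2/3 and pays 2/3·243 + 1/3·138 = 208. Off-path (pledge) belief 0 gives 0·243 + 1·138 = 138.
Committed: no pledge gives 208 − 8 = 200; pledge gives 138 − 29 = 109. Stays. ✓
Opportunistic: no pledge gives 208 − 7 = 201; pledge gives 138 − 116 = 22. Stays. ✓
Beliefs are Bayes-consistent on-path and both types best-respond.

Yes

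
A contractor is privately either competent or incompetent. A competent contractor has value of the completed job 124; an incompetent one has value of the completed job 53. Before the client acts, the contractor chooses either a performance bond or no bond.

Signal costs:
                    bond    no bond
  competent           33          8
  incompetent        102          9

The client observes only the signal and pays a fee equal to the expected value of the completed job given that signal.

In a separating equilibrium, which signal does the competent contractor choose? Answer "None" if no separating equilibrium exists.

bond

Try competent → bond, incompetent → no bond:
  If types separate, bond earns payment 124 and no bond earns 53.
  Competent: bond gives 124 − 33 = 91; no bond gives 53 − 8 = 45. No deviation. ✓
  Incompetent: no bond gives 53 − 9 = 44; bond gives 124 − 102 = 22. No deviation. ✓
Both hold — the competent type sends bond.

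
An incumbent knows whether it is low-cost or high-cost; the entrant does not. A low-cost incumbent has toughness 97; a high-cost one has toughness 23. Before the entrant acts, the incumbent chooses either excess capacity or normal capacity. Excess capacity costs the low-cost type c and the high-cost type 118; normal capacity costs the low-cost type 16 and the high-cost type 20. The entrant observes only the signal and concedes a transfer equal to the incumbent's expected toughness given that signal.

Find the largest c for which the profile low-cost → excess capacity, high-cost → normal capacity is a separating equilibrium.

90

Under separation: excess capacity → low-cost (pays 97); normal capacity → high-cost (pays 23).
High-cost: 23 − 20 = 3 ≥ 97 − 118 = -21. Holds regardless of c. ✓
Low-cost: 97 − c ≥ 23 − 16, so c ≤ 97 − 7 = 90.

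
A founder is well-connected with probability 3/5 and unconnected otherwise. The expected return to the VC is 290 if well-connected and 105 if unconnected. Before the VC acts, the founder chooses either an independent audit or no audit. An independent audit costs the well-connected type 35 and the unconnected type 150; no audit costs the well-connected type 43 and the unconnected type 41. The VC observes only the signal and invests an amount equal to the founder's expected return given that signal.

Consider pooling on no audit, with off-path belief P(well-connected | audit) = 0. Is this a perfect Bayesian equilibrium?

Yes

At the pooled signal (no audit) the VC holds the prior 3/5 and pays 3/5·290 + 2/5·105 = 216. Off-path (audit) belief 0 gives 0·290 + 1·105 = 105.
Well-connected: no audit gives 216 − 43 = 173; audit gives 105 − 35 = 70. Stays. ✓
Unconnected: no audit gives 216 − 41 = 175; audit gives 105 − 150 = -45. Stays. ✓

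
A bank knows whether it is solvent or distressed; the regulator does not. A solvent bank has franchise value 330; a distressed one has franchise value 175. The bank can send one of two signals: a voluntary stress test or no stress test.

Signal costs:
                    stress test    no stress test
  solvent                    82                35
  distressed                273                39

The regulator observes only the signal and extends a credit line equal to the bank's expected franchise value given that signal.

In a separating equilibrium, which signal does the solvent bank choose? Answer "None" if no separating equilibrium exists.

stress test

Try solvent → stress test, distressed → no stress test:
  If types separate, stress test earns payment 330 and no stress test earns 175.
  Solvent: stress test gives 330 − 82 = 248; no stress test gives 175 − 35 = 140. No deviation. ✓
  Distressed: no stress test gives 175 − 39 = 136; stress test gives 330 − 273 = 57. No deviation. ✓
Both hold — the solvent type sends stress test.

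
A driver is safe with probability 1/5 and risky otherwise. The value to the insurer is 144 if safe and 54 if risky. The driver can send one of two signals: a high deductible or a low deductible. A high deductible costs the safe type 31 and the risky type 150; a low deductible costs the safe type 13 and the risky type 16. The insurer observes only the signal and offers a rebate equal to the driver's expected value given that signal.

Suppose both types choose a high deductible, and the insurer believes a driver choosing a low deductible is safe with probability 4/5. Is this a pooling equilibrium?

No

At the pooled signal (high deductible) the insurer holds the prior 1/5 and pays 1/5·144 + 4/5·54 = 72. Off-path (low deductible) belief 4/5 gives 4/5·144 + 1/5·54 = 126.
Safe: high deductible gives 72 − 31 = 41; low deductible gives 126 − 13 = 113. Deviates. ✗
Risky: high deductible gives 72 − 150 = -78; low deductible gives 126 − 16 = 110. Deviates. ✗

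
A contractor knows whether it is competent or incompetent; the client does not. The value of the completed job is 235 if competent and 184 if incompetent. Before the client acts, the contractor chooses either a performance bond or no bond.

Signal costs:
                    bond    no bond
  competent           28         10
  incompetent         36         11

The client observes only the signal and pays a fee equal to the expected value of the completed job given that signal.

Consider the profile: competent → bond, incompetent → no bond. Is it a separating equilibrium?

No

If types separate, bond earns payment 235 and no bond earns 184.
Competent: bond gives 235 − 28 = 207; no bond gives 184 − 10 = 174. No deviation. ✓
Incompetent: no bond gives 184 − 11 = 173; bond gives 235 − 36 = 199. Would deviate. ✗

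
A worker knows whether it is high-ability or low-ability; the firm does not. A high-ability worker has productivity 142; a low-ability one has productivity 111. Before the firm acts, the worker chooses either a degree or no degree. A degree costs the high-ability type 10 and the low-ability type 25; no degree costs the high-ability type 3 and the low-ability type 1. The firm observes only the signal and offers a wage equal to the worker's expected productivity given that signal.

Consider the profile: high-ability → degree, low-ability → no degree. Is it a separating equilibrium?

No

Under separation the firm infers type exactly: degree → high-ability (pays 142), no degree → low-ability (pays 111).
High-ability: degree gives 142 − 10 = 132; no degree gives 111 − 3 = 108. No deviation. ✓
Low-ability: no degree gives 111 − 1 = 110; degree gives 142 − 25 = 117. Would deviate. ✗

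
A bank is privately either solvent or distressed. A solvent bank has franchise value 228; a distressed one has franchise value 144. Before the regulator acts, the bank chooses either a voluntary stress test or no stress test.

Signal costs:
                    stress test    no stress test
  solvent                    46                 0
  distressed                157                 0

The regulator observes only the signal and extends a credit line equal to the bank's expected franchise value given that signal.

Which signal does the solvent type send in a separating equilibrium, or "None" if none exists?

stress test

Try solvent → stress test, distressed → no stress test:
  If types separate, stress test earns payment 228 and no stress test earns 144.
  Solvent: stress test gives 228 − 46 = 182; no stress test gives 144 − 0 = 144. No deviation. ✓
  Distressed: no stress test gives 144 − 0 = 144; stress test gives 228 − 157 = 71. No deviation. ✓
Both hold — the solvent type sends stress test.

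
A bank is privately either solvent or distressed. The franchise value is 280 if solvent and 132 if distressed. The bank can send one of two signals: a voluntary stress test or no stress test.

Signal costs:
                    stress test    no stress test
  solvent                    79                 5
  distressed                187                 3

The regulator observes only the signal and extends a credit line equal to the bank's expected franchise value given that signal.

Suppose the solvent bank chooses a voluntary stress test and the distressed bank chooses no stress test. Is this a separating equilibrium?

Under separation the regulator infers type exactly: stress test → solvent (pays 280), no stress test → distressed (pays 132).
Solvent: stress test gives 280 − 79 = 201; no stress test gives 132 − 5 = 127. No deviation. ✓
Distressed: no stress test gives 132 − 3 = 129; stress test gives 280 − 187 = 93. No deviation. ✓
Neither type gains from mimicking the other.

Yes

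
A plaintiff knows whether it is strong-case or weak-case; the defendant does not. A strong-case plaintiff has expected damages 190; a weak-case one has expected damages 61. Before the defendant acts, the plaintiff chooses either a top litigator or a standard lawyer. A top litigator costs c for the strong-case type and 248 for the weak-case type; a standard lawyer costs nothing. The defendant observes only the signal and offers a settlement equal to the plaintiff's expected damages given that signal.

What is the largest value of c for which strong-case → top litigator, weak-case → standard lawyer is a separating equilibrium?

129

Under separation: top litigator → strong-case (pays 190); standard lawyer → weak-case (pays 61).
Weak-case: 61 − 0 = 61 ≥ 190 − 248 = -58. Holds regardless of c. ✓
Strong-case: 190 − c ≥ 61 − 0, so c ≤ 190 − 61 = 129.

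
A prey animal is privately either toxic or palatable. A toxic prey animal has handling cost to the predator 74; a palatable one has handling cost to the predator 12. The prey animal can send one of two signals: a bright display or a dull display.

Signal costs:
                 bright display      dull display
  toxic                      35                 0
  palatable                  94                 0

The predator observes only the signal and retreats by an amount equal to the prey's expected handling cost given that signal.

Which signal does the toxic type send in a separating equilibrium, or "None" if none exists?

bright display

Try toxic → bright display, palatable → dull display:
  If types separate, bright display earns payment 74 and dull display earns 12.
  Toxic: bright display gives 74 − 35 = 39; dull display gives 12 − 0 = 12. No deviation. ✓
  Palatable: dull display gives 12 − 0 = 12; bright display gives 74 − 94 = -20. No deviation. ✓
Both hold — the toxic type sends bright display.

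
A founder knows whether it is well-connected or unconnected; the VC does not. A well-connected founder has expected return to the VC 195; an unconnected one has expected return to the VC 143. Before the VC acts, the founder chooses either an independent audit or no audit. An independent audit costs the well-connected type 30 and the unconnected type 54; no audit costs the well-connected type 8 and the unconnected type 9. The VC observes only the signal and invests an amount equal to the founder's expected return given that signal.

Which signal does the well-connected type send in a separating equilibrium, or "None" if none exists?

Try well-connected → audit, unconnected → no audit:
  If types separate, audit earns payment 195 and no audit earns 143.
  Well-connected: audit gives 195 − 30 = 165; no audit gives 143 − 8 = 135. No deviation. ✓
  Unconnected: no audit gives 143 − 9 = 134; audit gives 195 − 54 = 141. Would deviate. ✗
Try well-connected → no audit, unconnected → audit:
  If types separate, no audit earns payment 195 and audit earns 143.
  Well-connected: no audit gives 195 − 8 = 187; audit gives 143 − 30 = 113. No deviation. ✓
  Unconnected: audit gives 143 − 54 = 89; no audit gives 195 − 9 = 186. Would deviate. ✗
Neither assignment is incentive-compatible.

None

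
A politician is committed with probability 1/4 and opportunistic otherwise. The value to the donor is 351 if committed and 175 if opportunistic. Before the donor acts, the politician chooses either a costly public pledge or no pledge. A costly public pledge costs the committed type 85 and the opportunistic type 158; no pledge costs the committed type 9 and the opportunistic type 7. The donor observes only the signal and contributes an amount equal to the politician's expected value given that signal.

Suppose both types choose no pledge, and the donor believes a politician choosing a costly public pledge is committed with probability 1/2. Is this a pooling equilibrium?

Yes

On the equilibrium path (no pledge) the donor holds the prior 1/4 and pays 1/4·351 + 3/4·175 = 219. Off-path (pledge) belief 1/2 gives 1/2·351 + 1/2·175 = 263.
Committed: no pledge gives 219 − 9 = 210; pledge gives 263 − 85 = 178. Stays. ✓
Opportunistic: no pledge gives 219 − 7 = 212; pledge gives 263 − 158 = 105. Stays. ✓
Beliefs are Bayes-consistent on-path and both types best-respond.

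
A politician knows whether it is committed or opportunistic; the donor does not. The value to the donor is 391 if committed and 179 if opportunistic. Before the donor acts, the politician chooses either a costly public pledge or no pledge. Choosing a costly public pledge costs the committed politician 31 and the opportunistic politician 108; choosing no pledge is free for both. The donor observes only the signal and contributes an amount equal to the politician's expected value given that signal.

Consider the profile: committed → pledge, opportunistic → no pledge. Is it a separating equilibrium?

If types separate, pledge earns payment 391 and no pledge earns 179.
Committed: pledge gives 391 − 31 = 360; no pledge gives 179 − 0 = 179. No deviation. ✓
Opportunistic: no pledge gives 179 − 0 = 179; pledge gives 391 − 108 = 283. Would deviate. ✗

No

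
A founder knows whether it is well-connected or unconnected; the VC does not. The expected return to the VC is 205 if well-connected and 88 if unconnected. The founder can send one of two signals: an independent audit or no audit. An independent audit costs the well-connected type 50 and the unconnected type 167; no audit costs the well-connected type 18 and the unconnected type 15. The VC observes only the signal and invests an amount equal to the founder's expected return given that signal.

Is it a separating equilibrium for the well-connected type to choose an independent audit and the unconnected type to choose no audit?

Under separation the VC infers type exactly: audit → well-connected (pays 205), no audit → unconnected (pays 88).
Well-connected: audit gives 205 − 50 = 155; no audit gives 88 − 18 = 70. No deviation. ✓
Unconnected: no audit gives 88 − 15 = 73; audit gives 205 − 167 = 38. No deviation. ✓
Both incentive constraints hold.

Yes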